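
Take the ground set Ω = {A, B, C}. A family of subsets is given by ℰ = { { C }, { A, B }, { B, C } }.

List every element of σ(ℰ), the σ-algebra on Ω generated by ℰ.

Answer: σ(ℰ) = { ∅, { A }, { B }, { C }, { A, B }, { A, C }, { B, C }, Ω }

Working:
Seed the family with ℰ together with ∅ and Ω: { ∅, { C }, { A, B }, { B, C }, Ω }.
Step 1. New:
  { A }  = { B, C }ᶜ
  [6 total]
Step 2 (1 new):
  { A, C }  = { C } ∪ { A }
  [7 total]
Step 3: 1 new —
  { B }  = { A, C }ᶜ
  [8 total]
After Step 4 the family is unchanged; done.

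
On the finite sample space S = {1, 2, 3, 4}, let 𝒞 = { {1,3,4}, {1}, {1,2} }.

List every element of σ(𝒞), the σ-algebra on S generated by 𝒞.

Begin from { ∅, {1}, {1,2}, {1,3,4}, S } (that is, 𝒞 plus ∅ and S).
Iteration 1 (3 new):
  {2}  = {1,3,4}ᶜ
  {3,4}  = {1,2}ᶜ
  {2,3,4}  = {1}ᶜ
Iteration 2: already closed under ᶜ and ∪.

Therefore σ(𝒞) = { ∅, {1}, {2}, {1,2}, {3,4}, {1,3,4}, {2,3,4}, S } (|σ(𝒞)| = 8).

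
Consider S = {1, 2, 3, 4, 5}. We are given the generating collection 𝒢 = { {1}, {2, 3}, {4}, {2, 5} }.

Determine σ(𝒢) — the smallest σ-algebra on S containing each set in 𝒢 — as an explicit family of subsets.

Take S₀ = 𝒢 ∪ {∅, S} = { {}, {1}, {4}, {2, 3}, {2, 5}, S }.
Step 1. New:
  {1, 4}  = {4} ∪ {1}
  {1, 2, 3}  = {2, 3} ∪ {1}
  {1, 2, 5}  = {2, 5} ∪ {1}
  {1, 3, 4}  = S∖{2, 5}
  {1, 4, 5}  = S∖{2, 3}
  {2, 3, 4}  = {2, 3} ∪ {4}
  {2, 3, 5}  = {2, 5} ∪ {2, 3}
  {2, 4, 5}  = {2, 5} ∪ {4}
  {1, 2, 3, 5}  = S∖{4}
  {2, 3, 4, 5}  = S∖{1}
  |family| = 16
Step 2. New:
  {1, 3}  = S∖{2, 4, 5}
  {1, 5}  = S∖{2, 3, 4}
  {3, 4}  = S∖{1, 2, 5}
  {4, 5}  = S∖{1, 2, 3}
  {1, 2, 3, 4}  = {2, 3, 4} ∪ {1, 2, 3}
  {1, 2, 4, 5}  = {1, 4, 5} ∪ {2, 5}
  {1, 3, 4, 5}  = {1, 4, 5} ∪ {1, 3, 4}
  |family| = 23
Step 3 adds 5:
  {2}  = S∖{1, 3, 4, 5}
  {3}  = S∖{1, 2, 4, 5}
  {5}  = S∖{1, 2, 3, 4}
  {1, 3, 5}  = {1, 3} ∪ {1, 5}
  {3, 4, 5}  = {3, 4} ∪ {4, 5}
  |family| = 28
Step 4. New:
  {1, 2}  = S∖{3, 4, 5}
  {2, 4}  = S∖{1, 3, 5}
  {3, 5}  = {5} ∪ {3}
  {1, 2, 4}  = {2} ∪ {1, 4}
  |family| = 32
Step 5: closed — nothing new.

Hence σ(𝒢) has 32 members: { {}, {1}, {2}, {3}, {4}, {5}, {1, 2}, {1, 3}, {1, 4}, {1, 5}, {2, 3}, {2, 4}, {2, 5}, {3, 4}, {3, 5}, {4, 5}, {1, 2, 3}, {1, 2, 4}, {1, 2, 5}, {1, 3, 4}, {1, 3, 5}, {1, 4, 5}, {2, 3, 4}, {2, 3, 5}, {2, 4, 5}, {3, 4, 5}, {1, 2, 3, 4}, {1, 2, 3, 5}, {1, 2, 4, 5}, {1, 3, 4, 5}, {2, 3, 4, 5}, S }.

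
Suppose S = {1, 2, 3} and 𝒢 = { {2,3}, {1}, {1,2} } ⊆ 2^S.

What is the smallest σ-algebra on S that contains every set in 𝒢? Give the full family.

Take S₀ = 𝒢 ∪ {∅, S} = { {}, {1}, {1,2}, {2,3}, S }.
Pass 1 adds 1:
  {3}  = {1,2}ᶜ
  [6 total]
Pass 2: +1 →
  {1,3}  = {3} ∪ {1}
  [7 total]
Pass 3: 1 new —
  {2}  = {1,3}ᶜ
  [8 total]
Pass 4 adds nothing — fixpoint reached.

|σ(𝒢)| = 8.  σ(𝒢) = { {}, {1}, {2}, {3}, {1,2}, {1,3}, {2,3}, S }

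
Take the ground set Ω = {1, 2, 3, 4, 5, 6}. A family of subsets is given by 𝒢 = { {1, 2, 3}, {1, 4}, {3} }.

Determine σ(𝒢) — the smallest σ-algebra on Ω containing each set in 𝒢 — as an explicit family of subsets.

σ(𝒢) = { {}, {1}, {2}, {3}, {4}, {1, 2}, {1, 3}, {1, 4}, {2, 3}, {2, 4}, {3, 4}, {5, 6}, {1, 2, 3}, {1, 2, 4}, {1, 3, 4}, {1, 5, 6}, {2, 3, 4}, {2, 5, 6}, {3, 5, 6}, {4, 5, 6}, {1, 2, 3, 4}, {1, 2, 5, 6}, {1, 3, 5, 6}, {1, 4, 5, 6}, {2, 3, 5, 6}, {2, 4, 5, 6}, {3, 4, 5, 6}, {1, 2, 3, 5, 6}, {1, 2, 4, 5, 6}, {1, 3, 4, 5, 6}, {2, 3, 4, 5, 6}, Ω }

Check:
Start: 𝒢 ∪ {∅, Ω} = { {}, {3}, {1, 4}, {1, 2, 3}, Ω }.
Iteration 1. New:
  {1, 3, 4}  = {3} ∪ {1, 4}
  {4, 5, 6}  = Ω∖{1, 2, 3}
  {1, 2, 3, 4}  = {1, 2, 3} ∪ {1, 4}
  {2, 3, 5, 6}  = Ω∖{1, 4}
  {1, 2, 4, 5, 6}  = Ω∖{3}
Iteration 2: +7 →
  {5, 6}  = Ω∖{1, 2, 3, 4}
  {2, 5, 6}  = Ω∖{1, 3, 4}
  {1, 4, 5, 6}  = {1, 4} ∪ {4, 5, 6}
  {3, 4, 5, 6}  = {3} ∪ {4, 5, 6}
  {1, 2, 3, 5, 6}  = {1, 2, 3} ∪ {2, 3, 5, 6}
  {1, 3, 4, 5, 6}  = {1, 3, 4} ∪ {4, 5, 6}
  {2, 3, 4, 5, 6}  = {4, 5, 6} ∪ {2, 3, 5, 6}
Iteration 3: +7 →
  {1}  = Ω∖{2, 3, 4, 5, 6}
  {2}  = Ω∖{1, 3, 4, 5, 6}
  {4}  = Ω∖{1, 2, 3, 5, 6}
  {1, 2}  = Ω∖{3, 4, 5, 6}
  {2, 3}  = Ω∖{1, 4, 5, 6}
  {3, 5, 6}  = {3} ∪ {5, 6}
  {2, 4, 5, 6}  = {2, 5, 6} ∪ {4, 5, 6}
Iteration 4. New:
  {1, 3}  = Ω∖{2, 4, 5, 6}
  {2, 4}  = {2} ∪ {4}
  {3, 4}  = {3} ∪ {4}
  {1, 2, 4}  = Ω∖{3, 5, 6}
  {1, 5, 6}  = {5, 6} ∪ {1}
  {2, 3, 4}  = {2, 3} ∪ {4}
  {1, 2, 5, 6}  = {5, 6} ∪ {1, 2}
  {1, 3, 5, 6}  = {1} ∪ {3, 5, 6}
Iteration 5: stable.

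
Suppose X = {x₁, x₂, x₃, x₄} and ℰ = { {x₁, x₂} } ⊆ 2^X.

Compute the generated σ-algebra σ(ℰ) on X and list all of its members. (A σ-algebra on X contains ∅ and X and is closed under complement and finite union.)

Answer: σ(ℰ) = { ∅, {x₁, x₂}, {x₃, x₄}, X }

Derivation:
Begin from { ∅, {x₁, x₂}, X } (that is, ℰ plus ∅ and X).
Iteration 1 (1 new):
  {x₃, x₄}  = complement {x₁, x₂}
  — 4 sets.
Iteration 2: closed — nothing new.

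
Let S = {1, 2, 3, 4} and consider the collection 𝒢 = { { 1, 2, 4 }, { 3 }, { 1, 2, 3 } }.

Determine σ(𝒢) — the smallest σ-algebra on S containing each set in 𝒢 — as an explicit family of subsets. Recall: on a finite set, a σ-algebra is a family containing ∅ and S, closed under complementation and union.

Answer: σ(𝒢) = { {}, { 3 }, { 4 }, { 1, 2 }, { 3, 4 }, { 1, 2, 3 }, { 1, 2, 4 }, S }

Check:
Start: 𝒢 ∪ {∅, S} = { {}, { 3 }, { 1, 2, 3 }, { 1, 2, 4 }, S }.
Pass 1 adds 1:
  { 4 }  = S∖{ 1, 2, 3 }
  |family| = 6
Pass 2: 1 new —
  { 3, 4 }  = { 4 } ∪ { 3 }
  |family| = 7
Pass 3: 1 new —
  { 1, 2 }  = S∖{ 3, 4 }
  |family| = 8
After Pass 4 the family is unchanged; done.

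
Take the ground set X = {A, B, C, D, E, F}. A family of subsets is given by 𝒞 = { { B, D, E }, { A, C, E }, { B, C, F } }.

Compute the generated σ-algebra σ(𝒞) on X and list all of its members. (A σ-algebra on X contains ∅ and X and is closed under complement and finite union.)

|σ(𝒞)| = 64.  σ(𝒞) = { {}, { A }, { B }, { C }, { D }, { E }, { F }, { A, B }, { A, C }, { A, D }, { A, E }, { A, F }, { B, C }, { B, D }, { B, E }, { B, F }, { C, D }, { C, E }, { C, F }, { D, E }, { D, F }, { E, F }, { A, B, C }, { A, B, D }, { A, B, E }, { A, B, F }, { A, C, D }, { A, C, E }, { A, C, F }, { A, D, E }, { A, D, F }, { A, E, F }, { B, C, D }, { B, C, E }, { B, C, F }, { B, D, E }, { B, D, F }, { B, E, F }, { C, D, E }, { C, D, F }, { C, E, F }, { D, E, F }, { A, B, C, D }, { A, B, C, E }, { A, B, C, F }, { A, B, D, E }, { A, B, D, F }, { A, B, E, F }, { A, C, D, E }, { A, C, D, F }, { A, C, E, F }, { A, D, E, F }, { B, C, D, E }, { B, C, D, F }, { B, C, E, F }, { B, D, E, F }, { C, D, E, F }, { A, B, C, D, E }, { A, B, C, D, F }, { A, B, C, E, F }, { A, B, D, E, F }, { A, C, D, E, F }, { B, C, D, E, F }, X }

Check:
Start: 𝒞 ∪ {∅, X} = { {}, { A, C, E }, { B, C, F }, { B, D, E }, X }.
Step 1: 6 new —
  { A, C, F }  = ᶜ of { B, D, E }
  { A, D, E }  = ᶜ of { B, C, F }
  { B, D, F }  = ᶜ of { A, C, E }
  { A, B, C, D, E }  = { A, C, E } ∪ { B, D, E }
  { A, B, C, E, F }  = { B, C, F } ∪ { A, C, E }
  { B, C, D, E, F }  = { B, C, F } ∪ { B, D, E }
  [11 total]
Step 2 adds 12:
  { A }  = ᶜ of { B, C, D, E, F }
  { D }  = ᶜ of { A, B, C, E, F }
  { F }  = ᶜ of { A, B, C, D, E }
  { A, B, C, F }  = { A, C, F } ∪ { B, C, F }
  { A, B, D, E }  = { A, D, E } ∪ { B, D, E }
  { A, C, D, E }  = { A, D, E } ∪ { A, C, E }
  { A, C, E, F }  = { A, C, F } ∪ { A, C, E }
  { B, C, D, F }  = { B, D, F } ∪ { B, C, F }
  { B, D, E, F }  = { B, D, F } ∪ { B, D, E }
  { A, B, C, D, F }  = { B, D, F } ∪ { A, C, F }
  { A, B, D, E, F }  = { A, D, E } ∪ { B, D, F }
  { A, C, D, E, F }  = { A, D, E } ∪ { A, C, F }
  [23 total]
Step 3 (15 new):
  { B }  = ᶜ of { A, C, D, E, F }
  { C }  = ᶜ of { A, B, D, E, F }
  { E }  = ᶜ of { A, B, C, D, F }
  { A, C }  = ᶜ of { B, D, E, F }
  { A, D }  = { D } ∪ { A }
  { A, E }  = ᶜ of { B, C, D, F }
  { A, F }  = { F } ∪ { A }
  { B, D }  = ᶜ of { A, C, E, F }
  { B, F }  = ᶜ of { A, C, D, E }
  { C, F }  = ᶜ of { A, B, D, E }
  { D, E }  = ᶜ of { A, B, C, F }
  { D, F }  = { F } ∪ { D }
  { A, B, D, F }  = { B, D, F } ∪ { A }
  { A, C, D, F }  = { A, C, F } ∪ { D }
  { A, D, E, F }  = { A, D, E } ∪ { F }
  [38 total]
Step 4: 25 new —
  { A, B }  = { B } ∪ { A }
  { B, C }  = ᶜ of { A, D, E, F }
  { B, E }  = ᶜ of { A, C, D, F }
  { C, D }  = { C } ∪ { D }
  { C, E }  = ᶜ of { A, B, D, F }
  { E, F }  = { F } ∪ { E }
  { A, B, C }  = { B } ∪ { A, C }
  { A, B, D }  = { B } ∪ { A, D }
  { A, B, E }  = { B } ∪ { A, E }
  { A, B, F }  = { A, F } ∪ { B }
  { A, C, D }  = { A, C } ∪ { D }
  { A, D, F }  = { A, F } ∪ { D }
  { A, E, F }  = { A, F } ∪ { A, E }
  { B, C, D }  = { C } ∪ { B, D }
  { B, E, F }  = { B, F } ∪ { E }
  { C, D, E }  = { D, E } ∪ { C }
  { C, D, F }  = { C } ∪ { D, F }
  { C, E, F }  = { C, F } ∪ { E }
  { D, E, F }  = { D, E } ∪ { D, F }
  { A, B, C, D }  = { A, C } ∪ { B, D }
  { A, B, C, E }  = ᶜ of { D, F }
  { A, B, E, F }  = { B, F } ∪ { A, E }
  { B, C, D, E }  = ᶜ of { A, F }
  { B, C, E, F }  = ᶜ of { A, D }
  { C, D, E, F }  = { D, E } ∪ { C, F }
  [63 total]
Step 5 adds 1:
  { B, C, E }  = ᶜ of { A, D, F }
  [64 total]
Step 6: stable.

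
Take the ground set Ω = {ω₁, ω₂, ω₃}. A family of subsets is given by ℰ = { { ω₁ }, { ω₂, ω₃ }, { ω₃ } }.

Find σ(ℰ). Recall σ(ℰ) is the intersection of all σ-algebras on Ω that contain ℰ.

Start: ℰ ∪ {∅, Ω} = { {}, { ω₁ }, { ω₃ }, { ω₂, ω₃ }, Ω }.
Pass 1 adds 2:
  { ω₁, ω₂ }  = { ω₃ }ᶜ
  { ω₁, ω₃ }  = { ω₃ } ∪ { ω₁ }
Pass 2: +1 →
  { ω₂ }  = { ω₁, ω₃ }ᶜ
Pass 3: no new sets; the family is a σ-algebra.

Hence σ(ℰ) has 8 members: { {}, { ω₁ }, { ω₂ }, { ω₃ }, { ω₁, ω₂ }, { ω₁, ω₃ }, { ω₂, ω₃ }, Ω }.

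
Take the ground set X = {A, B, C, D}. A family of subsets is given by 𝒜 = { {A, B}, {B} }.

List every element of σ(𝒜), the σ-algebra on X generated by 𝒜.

Take S₀ = 𝒜 ∪ {∅, X} = { ∅, {B}, {A, B}, X }.
Iteration 1 (2 new):
  {C, D}  = X∖{A, B}
  {A, C, D}  = X∖{B}
Iteration 2. New:
  {B, C, D}  = {C, D} ∪ {B}
Iteration 3 (1 new):
  {A}  = X∖{B, C, D}
Iteration 4 adds nothing — fixpoint reached.

|σ(𝒜)| = 8.  σ(𝒜) = { ∅, {A}, {B}, {A, B}, {C, D}, {A, C, D}, {B, C, D}, X }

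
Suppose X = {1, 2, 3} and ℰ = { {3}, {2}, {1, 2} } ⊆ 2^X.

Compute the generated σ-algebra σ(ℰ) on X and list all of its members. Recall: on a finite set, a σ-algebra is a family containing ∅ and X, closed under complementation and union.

Start: ℰ ∪ {∅, X} = { {}, {2}, {3}, {1, 2}, X }.
Pass 1: 2 new —
  {1, 3}  = {2}ᶜ
  {2, 3}  = {3} ∪ {2}
Pass 2 (1 new):
  {1}  = {2, 3}ᶜ
Pass 3: no new sets; the family is a σ-algebra.

Hence σ(ℰ) has 8 members: { {}, {1}, {2}, {3}, {1, 2}, {1, 3}, {2, 3}, X }.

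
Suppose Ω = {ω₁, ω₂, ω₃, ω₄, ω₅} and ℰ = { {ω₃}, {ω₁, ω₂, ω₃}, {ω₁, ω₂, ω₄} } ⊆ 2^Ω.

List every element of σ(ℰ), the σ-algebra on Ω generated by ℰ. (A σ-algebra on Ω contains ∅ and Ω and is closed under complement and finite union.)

Start: ℰ ∪ {∅, Ω} = { ∅, {ω₃}, {ω₁, ω₂, ω₃}, {ω₁, ω₂, ω₄}, Ω }.
Round 1 (4 new):
  {ω₃, ω₅}  = {ω₁, ω₂, ω₄}ᶜ
  {ω₄, ω₅}  = {ω₁, ω₂, ω₃}ᶜ
  {ω₁, ω₂, ω₃, ω₄}  = {ω₃} ∪ {ω₁, ω₂, ω₄}
  {ω₁, ω₂, ω₄, ω₅}  = {ω₃}ᶜ
  |family| = 9
Round 2 (3 new):
  {ω₅}  = {ω₁, ω₂, ω₃, ω₄}ᶜ
  {ω₃, ω₄, ω₅}  = {ω₄, ω₅} ∪ {ω₃}
  {ω₁, ω₂, ω₃, ω₅}  = {ω₁, ω₂, ω₃} ∪ {ω₃, ω₅}
  |family| = 12
Round 3: +2 →
  {ω₄}  = {ω₁, ω₂, ω₃, ω₅}ᶜ
  {ω₁, ω₂}  = {ω₃, ω₄, ω₅}ᶜ
  |family| = 14
Round 4: +2 →
  {ω₃, ω₄}  = {ω₃} ∪ {ω₄}
  {ω₁, ω₂, ω₅}  = {ω₁, ω₂} ∪ {ω₅}
  |family| = 16
Round 5: no new sets; the family is a σ-algebra.

|σ(ℰ)| = 16.  σ(ℰ) = { ∅, {ω₃}, {ω₄}, {ω₅}, {ω₁, ω₂}, {ω₃, ω₄}, {ω₃, ω₅}, {ω₄, ω₅}, {ω₁, ω₂, ω₃}, {ω₁, ω₂, ω₄}, {ω₁, ω₂, ω₅}, {ω₃, ω₄, ω₅}, {ω₁, ω₂, ω₃, ω₄}, {ω₁, ω₂, ω₃, ω₅}, {ω₁, ω₂, ω₄, ω₅}, Ω }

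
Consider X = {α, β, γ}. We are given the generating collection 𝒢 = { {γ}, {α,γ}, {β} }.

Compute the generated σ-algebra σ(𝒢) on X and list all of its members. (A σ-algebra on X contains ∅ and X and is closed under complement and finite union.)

σ(𝒢) (8 sets): { ∅, {α}, {β}, {γ}, {α,β}, {α,γ}, {β,γ}, X }

Derivation:
Begin from { ∅, {β}, {γ}, {α,γ}, X } (that is, 𝒢 plus ∅ and X).
Iteration 1: 2 new —
  {α,β}  = ᶜ of {γ}
  {β,γ}  = {γ} ∪ {β}
  |family| = 7
Iteration 2. New:
  {α}  = ᶜ of {β,γ}
  |family| = 8
After Iteration 3 the family is unchanged; done.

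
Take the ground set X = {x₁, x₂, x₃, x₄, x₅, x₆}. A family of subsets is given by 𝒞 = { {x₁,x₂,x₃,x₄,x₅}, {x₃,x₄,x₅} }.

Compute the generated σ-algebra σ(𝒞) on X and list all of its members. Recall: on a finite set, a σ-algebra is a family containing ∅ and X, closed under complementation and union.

σ(𝒞) (8 sets): { {}, {x₆}, {x₁,x₂}, {x₁,x₂,x₆}, {x₃,x₄,x₅}, {x₃,x₄,x₅,x₆}, {x₁,x₂,x₃,x₄,x₅}, X }

Derivation:
Start: 𝒞 ∪ {∅, X} = { {}, {x₃,x₄,x₅}, {x₁,x₂,x₃,x₄,x₅}, X }.
Iteration 1. New:
  {x₆}  = X∖{x₁,x₂,x₃,x₄,x₅}
  {x₁,x₂,x₆}  = X∖{x₃,x₄,x₅}
  — 6 sets.
Iteration 2: +1 →
  {x₃,x₄,x₅,x₆}  = {x₃,x₄,x₅} ∪ {x₆}
  — 7 sets.
Iteration 3: +1 →
  {x₁,x₂}  = X∖{x₃,x₄,x₅,x₆}
  — 8 sets.
After Iteration 4 the family is unchanged; done.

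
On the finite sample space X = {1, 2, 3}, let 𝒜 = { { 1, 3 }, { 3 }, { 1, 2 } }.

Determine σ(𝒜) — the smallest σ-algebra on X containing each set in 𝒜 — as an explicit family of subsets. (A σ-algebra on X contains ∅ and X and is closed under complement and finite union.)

σ(𝒜) = { ∅, { 1 }, { 2 }, { 3 }, { 1, 2 }, { 1, 3 }, { 2, 3 }, X }

Check:
Initial family (5 sets): { ∅, { 3 }, { 1, 2 }, { 1, 3 }, X }.
Round 1. New:
  { 2 }  = { 1, 3 }ᶜ
  |family| = 6
Round 2: +1 →
  { 2, 3 }  = { 3 } ∪ { 2 }
  |family| = 7
Round 3 (1 new):
  { 1 }  = { 2, 3 }ᶜ
  |family| = 8
After Round 4 the family is unchanged; done.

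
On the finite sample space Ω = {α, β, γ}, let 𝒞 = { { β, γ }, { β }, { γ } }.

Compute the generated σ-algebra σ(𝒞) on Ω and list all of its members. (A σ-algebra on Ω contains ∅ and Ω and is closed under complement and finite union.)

Take S₀ = 𝒞 ∪ {∅, Ω} = { {}, { β }, { γ }, { β, γ }, Ω }.
Iteration 1 adds 3:
  { α }  = Ω∖{ β, γ }
  { α, β }  = Ω∖{ γ }
  { α, γ }  = Ω∖{ β }
Iteration 2: already closed under ᶜ and ∪.

|σ(𝒞)| = 8.  σ(𝒞) = { {}, { α }, { β }, { γ }, { α, β }, { α, γ }, { β, γ }, Ω }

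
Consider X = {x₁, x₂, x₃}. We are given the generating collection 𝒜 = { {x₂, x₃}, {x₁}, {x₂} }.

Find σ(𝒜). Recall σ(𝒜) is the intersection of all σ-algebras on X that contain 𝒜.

Seed the family with 𝒜 together with ∅ and X: { ∅, {x₁}, {x₂}, {x₂, x₃}, X }.
Step 1 adds 2:
  {x₁, x₂}  = {x₂} ∪ {x₁}
  {x₁, x₃}  = {x₂}ᶜ
  |family| = 7
Step 2: 1 new —
  {x₃}  = {x₁, x₂}ᶜ
  |family| = 8
Step 3: already closed under ᶜ and ∪.

σ(𝒜) = { ∅, {x₁}, {x₂}, {x₃}, {x₁, x₂}, {x₁, x₃}, {x₂, x₃}, X }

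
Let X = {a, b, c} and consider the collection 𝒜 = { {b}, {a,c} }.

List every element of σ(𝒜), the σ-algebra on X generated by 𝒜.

Initial family (4 sets): { ∅, {b}, {a,c}, X }.
Pass 1 adds nothing — fixpoint reached.

Therefore σ(𝒜) = { ∅, {b}, {a,c}, X } (|σ(𝒜)| = 4).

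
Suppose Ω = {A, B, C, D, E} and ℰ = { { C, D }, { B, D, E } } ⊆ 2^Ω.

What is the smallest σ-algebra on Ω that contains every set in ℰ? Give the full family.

Begin from { {  }, { C, D }, { B, D, E }, Ω } (that is, ℰ plus ∅ and Ω).
Iteration 1 (3 new):
  { A, C }  = complement { B, D, E }
  { A, B, E }  = complement { C, D }
  { B, C, D, E }  = { B, D, E } ∪ { C, D }
  [7 total]
Iteration 2: 4 new —
  { A }  = complement { B, C, D, E }
  { A, C, D }  = { C, D } ∪ { A, C }
  { A, B, C, E }  = { A, B, E } ∪ { A, C }
  { A, B, D, E }  = { A, B, E } ∪ { B, D, E }
  [11 total]
Iteration 3 (3 new):
  { C }  = complement { A, B, D, E }
  { D }  = complement { A, B, C, E }
  { B, E }  = complement { A, C, D }
  [14 total]
Iteration 4 (2 new):
  { A, D }  = { D } ∪ { A }
  { B, C, E }  = { C } ∪ { B, E }
  [16 total]
Iteration 5 adds nothing — fixpoint reached.

Therefore σ(ℰ) = { {  }, { A }, { C }, { D }, { A, C }, { A, D }, { B, E }, { C, D }, { A, B, E }, { A, C, D }, { B, C, E }, { B, D, E }, { A, B, C, E }, { A, B, D, E }, { B, C, D, E }, Ω } (|σ(ℰ)| = 16).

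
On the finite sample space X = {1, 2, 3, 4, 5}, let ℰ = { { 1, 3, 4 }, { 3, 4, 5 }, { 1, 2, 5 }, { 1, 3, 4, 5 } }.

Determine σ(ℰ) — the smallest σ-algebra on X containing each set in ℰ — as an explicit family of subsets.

Initial family (6 sets): { {  }, { 1, 2, 5 }, { 1, 3, 4 }, { 3, 4, 5 }, { 1, 3, 4, 5 }, X }.
Pass 1 adds 4:
  { 2 }  = X∖{ 1, 3, 4, 5 }
  { 1, 2 }  = X∖{ 3, 4, 5 }
  { 2, 5 }  = X∖{ 1, 3, 4 }
  { 3, 4 }  = X∖{ 1, 2, 5 }
  [10 total]
Pass 2: 3 new —
  { 2, 3, 4 }  = { 3, 4 } ∪ { 2 }
  { 1, 2, 3, 4 }  = { 3, 4 } ∪ { 1, 2 }
  { 2, 3, 4, 5 }  = { 2, 5 } ∪ { 3, 4, 5 }
  [13 total]
Pass 3: 3 new —
  { 1 }  = X∖{ 2, 3, 4, 5 }
  { 5 }  = X∖{ 1, 2, 3, 4 }
  { 1, 5 }  = X∖{ 2, 3, 4 }
  [16 total]
After Pass 4 the family is unchanged; done.

σ(ℰ) = { {  }, { 1 }, { 2 }, { 5 }, { 1, 2 }, { 1, 5 }, { 2, 5 }, { 3, 4 }, { 1, 2, 5 }, { 1, 3, 4 }, { 2, 3, 4 }, { 3, 4, 5 }, { 1, 2, 3, 4 }, { 1, 3, 4, 5 }, { 2, 3, 4, 5 }, X }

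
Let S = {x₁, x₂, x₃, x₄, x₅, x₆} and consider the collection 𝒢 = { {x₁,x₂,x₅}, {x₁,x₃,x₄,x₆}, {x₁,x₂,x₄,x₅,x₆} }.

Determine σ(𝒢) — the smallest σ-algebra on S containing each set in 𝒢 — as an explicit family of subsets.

Seed the family with 𝒢 together with ∅ and S: { ∅, {x₁,x₂,x₅}, {x₁,x₃,x₄,x₆}, {x₁,x₂,x₄,x₅,x₆}, S }.
Round 1: +3 →
  {x₃}  = S∖{x₁,x₂,x₄,x₅,x₆}
  {x₂,x₅}  = S∖{x₁,x₃,x₄,x₆}
  {x₃,x₄,x₆}  = S∖{x₁,x₂,x₅}
  — 8 sets.
Round 2. New:
  {x₂,x₃,x₅}  = {x₃} ∪ {x₂,x₅}
  {x₁,x₂,x₃,x₅}  = {x₃} ∪ {x₁,x₂,x₅}
  {x₂,x₃,x₄,x₅,x₆}  = {x₃,x₄,x₆} ∪ {x₂,x₅}
  — 11 sets.
Round 3 (3 new):
  {x₁}  = S∖{x₂,x₃,x₄,x₅,x₆}
  {x₄,x₆}  = S∖{x₁,x₂,x₃,x₅}
  {x₁,x₄,x₆}  = S∖{x₂,x₃,x₅}
  — 14 sets.
Round 4 adds 2:
  {x₁,x₃}  = {x₃} ∪ {x₁}
  {x₂,x₄,x₅,x₆}  = {x₂,x₅} ∪ {x₄,x₆}
  — 16 sets.
Round 5: closed — nothing new.

Hence σ(𝒢) has 16 members: { ∅, {x₁}, {x₃}, {x₁,x₃}, {x₂,x₅}, {x₄,x₆}, {x₁,x₂,x₅}, {x₁,x₄,x₆}, {x₂,x₃,x₅}, {x₃,x₄,x₆}, {x₁,x₂,x₃,x₅}, {x₁,x₃,x₄,x₆}, {x₂,x₄,x₅,x₆}, {x₁,x₂,x₄,x₅,x₆}, {x₂,x₃,x₄,x₅,x₆}, S }.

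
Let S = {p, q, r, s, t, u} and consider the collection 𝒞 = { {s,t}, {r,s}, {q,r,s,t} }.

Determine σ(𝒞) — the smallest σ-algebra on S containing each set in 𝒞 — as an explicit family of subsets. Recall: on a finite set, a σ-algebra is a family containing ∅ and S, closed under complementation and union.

Take S₀ = 𝒞 ∪ {∅, S} = { {}, {r,s}, {s,t}, {q,r,s,t}, S }.
Pass 1: +4 →
  {p,u}  = {q,r,s,t}ᶜ
  {r,s,t}  = {s,t} ∪ {r,s}
  {p,q,r,u}  = {s,t}ᶜ
  {p,q,t,u}  = {r,s}ᶜ
  (now 9)
Pass 2: +7 →
  {p,q,u}  = {r,s,t}ᶜ
  {p,r,s,u}  = {r,s} ∪ {p,u}
  {p,s,t,u}  = {p,u} ∪ {s,t}
  {p,q,r,s,u}  = {r,s} ∪ {p,q,r,u}
  {p,q,r,t,u}  = {p,q,r,u} ∪ {p,q,t,u}
  {p,q,s,t,u}  = {s,t} ∪ {p,q,t,u}
  {p,r,s,t,u}  = {r,s,t} ∪ {p,u}
  (now 16)
Pass 3 adds 6:
  {q}  = {p,r,s,t,u}ᶜ
  {r}  = {p,q,s,t,u}ᶜ
  {s}  = {p,q,r,t,u}ᶜ
  {t}  = {p,q,r,s,u}ᶜ
  {q,r}  = {p,s,t,u}ᶜ
  {q,t}  = {p,r,s,u}ᶜ
  (now 22)
Pass 4 (9 new):
  {q,s}  = {q} ∪ {s}
  {r,t}  = {t} ∪ {r}
  {p,r,u}  = {p,u} ∪ {r}
  {p,s,u}  = {p,u} ∪ {s}
  {p,t,u}  = {p,u} ∪ {t}
  {q,r,s}  = {r,s} ∪ {q}
  {q,r,t}  = {q,t} ∪ {r}
  {q,s,t}  = {q,t} ∪ {s,t}
  {p,q,s,u}  = {s} ∪ {p,q,u}
  (now 31)
Pass 5: 1 new —
  {p,r,t,u}  = {q,s}ᶜ
  (now 32)
Pass 6: already closed under ᶜ and ∪.

Therefore σ(𝒞) = { {}, {q}, {r}, {s}, {t}, {p,u}, {q,r}, {q,s}, {q,t}, {r,s}, {r,t}, {s,t}, {p,q,u}, {p,r,u}, {p,s,u}, {p,t,u}, {q,r,s}, {q,r,t}, {q,s,t}, {r,s,t}, {p,q,r,u}, {p,q,s,u}, {p,q,t,u}, {p,r,s,u}, {p,r,t,u}, {p,s,t,u}, {q,r,s,t}, {p,q,r,s,u}, {p,q,r,t,u}, {p,q,s,t,u}, {p,r,s,t,u}, S } (|σ(𝒞)| = 32).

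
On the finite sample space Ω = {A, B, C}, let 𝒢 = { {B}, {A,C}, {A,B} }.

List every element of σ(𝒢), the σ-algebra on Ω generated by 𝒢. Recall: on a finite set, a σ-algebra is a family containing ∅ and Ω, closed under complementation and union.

Take S₀ = 𝒢 ∪ {∅, Ω} = { {}, {B}, {A,B}, {A,C}, Ω }.
Iteration 1: +1 →
  {C}  = {A,B}ᶜ
  (now 6)
Iteration 2. New:
  {B,C}  = {C} ∪ {B}
  (now 7)
Iteration 3. New:
  {A}  = {B,C}ᶜ
  (now 8)
Iteration 4 adds nothing — fixpoint reached.

Hence σ(𝒢) has 8 members: { {}, {A}, {B}, {C}, {A,B}, {A,C}, {B,C}, Ω }.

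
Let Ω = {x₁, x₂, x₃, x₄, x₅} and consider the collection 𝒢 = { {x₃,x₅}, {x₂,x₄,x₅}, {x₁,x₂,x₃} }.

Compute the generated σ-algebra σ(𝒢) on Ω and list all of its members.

Seed the family with 𝒢 together with ∅ and Ω: { {}, {x₃,x₅}, {x₁,x₂,x₃}, {x₂,x₄,x₅}, Ω }.
Pass 1 adds 5:
  {x₁,x₃}  = {x₂,x₄,x₅}ᶜ
  {x₄,x₅}  = {x₁,x₂,x₃}ᶜ
  {x₁,x₂,x₄}  = {x₃,x₅}ᶜ
  {x₁,x₂,x₃,x₅}  = {x₁,x₂,x₃} ∪ {x₃,x₅}
  {x₂,x₃,x₄,x₅}  = {x₃,x₅} ∪ {x₂,x₄,x₅}
  — 10 sets.
Pass 2 adds 7:
  {x₁}  = {x₂,x₃,x₄,x₅}ᶜ
  {x₄}  = {x₁,x₂,x₃,x₅}ᶜ
  {x₁,x₃,x₅}  = {x₁,x₃} ∪ {x₃,x₅}
  {x₃,x₄,x₅}  = {x₄,x₅} ∪ {x₃,x₅}
  {x₁,x₂,x₃,x₄}  = {x₁,x₂,x₃} ∪ {x₁,x₂,x₄}
  {x₁,x₂,x₄,x₅}  = {x₁,x₂,x₄} ∪ {x₄,x₅}
  {x₁,x₃,x₄,x₅}  = {x₄,x₅} ∪ {x₁,x₃}
  — 17 sets.
Pass 3 (8 new):
  {x₂}  = {x₁,x₃,x₄,x₅}ᶜ
  {x₃}  = {x₁,x₂,x₄,x₅}ᶜ
  {x₅}  = {x₁,x₂,x₃,x₄}ᶜ
  {x₁,x₂}  = {x₃,x₄,x₅}ᶜ
  {x₁,x₄}  = {x₄} ∪ {x₁}
  {x₂,x₄}  = {x₁,x₃,x₅}ᶜ
  {x₁,x₃,x₄}  = {x₁,x₃} ∪ {x₄}
  {x₁,x₄,x₅}  = {x₄,x₅} ∪ {x₁}
  — 25 sets.
Pass 4. New:
  {x₁,x₅}  = {x₅} ∪ {x₁}
  {x₂,x₃}  = {x₁,x₄,x₅}ᶜ
  {x₂,x₅}  = {x₁,x₃,x₄}ᶜ
  {x₃,x₄}  = {x₃} ∪ {x₄}
  {x₁,x₂,x₅}  = {x₁,x₂} ∪ {x₅}
  {x₂,x₃,x₄}  = {x₃} ∪ {x₂,x₄}
  {x₂,x₃,x₅}  = {x₁,x₄}ᶜ
  — 32 sets.
Pass 5: already closed under ᶜ and ∪.

σ(𝒢) = { {}, {x₁}, {x₂}, {x₃}, {x₄}, {x₅}, {x₁,x₂}, {x₁,x₃}, {x₁,x₄}, {x₁,x₅}, {x₂,x₃}, {x₂,x₄}, {x₂,x₅}, {x₃,x₄}, {x₃,x₅}, {x₄,x₅}, {x₁,x₂,x₃}, {x₁,x₂,x₄}, {x₁,x₂,x₅}, {x₁,x₃,x₄}, {x₁,x₃,x₅}, {x₁,x₄,x₅}, {x₂,x₃,x₄}, {x₂,x₃,x₅}, {x₂,x₄,x₅}, {x₃,x₄,x₅}, {x₁,x₂,x₃,x₄}, {x₁,x₂,x₃,x₅}, {x₁,x₂,x₄,x₅}, {x₁,x₃,x₄,x₅}, {x₂,x₃,x₄,x₅}, Ω }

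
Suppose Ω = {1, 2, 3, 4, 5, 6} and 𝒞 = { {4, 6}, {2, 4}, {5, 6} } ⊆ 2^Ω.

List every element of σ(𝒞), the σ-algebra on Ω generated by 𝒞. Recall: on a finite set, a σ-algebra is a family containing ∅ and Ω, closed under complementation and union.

Take S₀ = 𝒞 ∪ {∅, Ω} = { {}, {2, 4}, {4, 6}, {5, 6}, Ω }.
Pass 1. New:
  {2, 4, 6}  = {4, 6} ∪ {2, 4}
  {4, 5, 6}  = {5, 6} ∪ {4, 6}
  {1, 2, 3, 4}  = {5, 6}ᶜ
  {1, 2, 3, 5}  = {4, 6}ᶜ
  {1, 3, 5, 6}  = {2, 4}ᶜ
  {2, 4, 5, 6}  = {5, 6} ∪ {2, 4}
  (now 11)
Pass 2: +7 →
  {1, 3}  = {2, 4, 5, 6}ᶜ
  {1, 2, 3}  = {4, 5, 6}ᶜ
  {1, 3, 5}  = {2, 4, 6}ᶜ
  {1, 2, 3, 4, 5}  = {1, 2, 3, 4} ∪ {1, 2, 3, 5}
  {1, 2, 3, 4, 6}  = {2, 4, 6} ∪ {1, 2, 3, 4}
  {1, 2, 3, 5, 6}  = {1, 3, 5, 6} ∪ {1, 2, 3, 5}
  {1, 3, 4, 5, 6}  = {1, 3, 5, 6} ∪ {4, 6}
  (now 18)
Pass 3: +5 →
  {2}  = {1, 3, 4, 5, 6}ᶜ
  {4}  = {1, 2, 3, 5, 6}ᶜ
  {5}  = {1, 2, 3, 4, 6}ᶜ
  {6}  = {1, 2, 3, 4, 5}ᶜ
  {1, 3, 4, 6}  = {1, 3} ∪ {4, 6}
  (now 23)
Pass 4 (9 new):
  {2, 5}  = {1, 3, 4, 6}ᶜ
  {2, 6}  = {2} ∪ {6}
  {4, 5}  = {5} ∪ {4}
  {1, 3, 4}  = {1, 3} ∪ {4}
  {1, 3, 6}  = {6} ∪ {1, 3}
  {2, 4, 5}  = {5} ∪ {2, 4}
  {2, 5, 6}  = {5, 6} ∪ {2}
  {1, 2, 3, 6}  = {1, 2, 3} ∪ {6}
  {1, 3, 4, 5}  = {1, 3, 5} ∪ {4}
  (now 32)
Pass 5: closed — nothing new.

Therefore σ(𝒞) = { {}, {2}, {4}, {5}, {6}, {1, 3}, {2, 4}, {2, 5}, {2, 6}, {4, 5}, {4, 6}, {5, 6}, {1, 2, 3}, {1, 3, 4}, {1, 3, 5}, {1, 3, 6}, {2, 4, 5}, {2, 4, 6}, {2, 5, 6}, {4, 5, 6}, {1, 2, 3, 4}, {1, 2, 3, 5}, {1, 2, 3, 6}, {1, 3, 4, 5}, {1, 3, 4, 6}, {1, 3, 5, 6}, {2, 4, 5, 6}, {1, 2, 3, 4, 5}, {1, 2, 3, 4, 6}, {1, 2, 3, 5, 6}, {1, 3, 4, 5, 6}, Ω } (|σ(𝒞)| = 32).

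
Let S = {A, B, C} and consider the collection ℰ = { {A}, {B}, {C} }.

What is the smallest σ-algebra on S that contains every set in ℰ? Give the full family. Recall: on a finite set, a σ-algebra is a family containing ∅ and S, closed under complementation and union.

Begin from { {}, {A}, {B}, {C}, S } (that is, ℰ plus ∅ and S).
Pass 1 adds 3:
  {A,B}  = S∖{C}
  {A,C}  = S∖{B}
  {B,C}  = S∖{A}
  (now 8)
After Pass 2 the family is unchanged; done.

Hence σ(ℰ) has 8 members: { {}, {A}, {B}, {C}, {A,B}, {A,C}, {B,C}, S }.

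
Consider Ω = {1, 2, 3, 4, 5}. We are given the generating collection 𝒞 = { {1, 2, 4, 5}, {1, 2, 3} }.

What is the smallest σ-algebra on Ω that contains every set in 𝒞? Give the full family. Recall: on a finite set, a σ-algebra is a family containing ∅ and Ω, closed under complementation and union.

Seed the family with 𝒞 together with ∅ and Ω: { ∅, {1, 2, 3}, {1, 2, 4, 5}, Ω }.
Step 1. New:
  {3}  = {1, 2, 4, 5}ᶜ
  {4, 5}  = {1, 2, 3}ᶜ
Step 2: +1 →
  {3, 4, 5}  = {4, 5} ∪ {3}
Step 3 adds 1:
  {1, 2}  = {3, 4, 5}ᶜ
Step 4: closed — nothing new.

σ(𝒞) = { ∅, {3}, {1, 2}, {4, 5}, {1, 2, 3}, {3, 4, 5}, {1, 2, 4, 5}, Ω }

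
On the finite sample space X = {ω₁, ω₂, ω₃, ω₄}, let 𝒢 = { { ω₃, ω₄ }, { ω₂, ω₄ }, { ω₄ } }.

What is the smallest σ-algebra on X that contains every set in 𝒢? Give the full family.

σ(𝒢) = { {}, { ω₁ }, { ω₂ }, { ω₃ }, { ω₄ }, { ω₁, ω₂ }, { ω₁, ω₃ }, { ω₁, ω₄ }, { ω₂, ω₃ }, { ω₂, ω₄ }, { ω₃, ω₄ }, { ω₁, ω₂, ω₃ }, { ω₁, ω₂, ω₄ }, { ω₁, ω₃, ω₄ }, { ω₂, ω₃, ω₄ }, X }

Trace:
Start: 𝒢 ∪ {∅, X} = { {}, { ω₄ }, { ω₂, ω₄ }, { ω₃, ω₄ }, X }.
Step 1. New:
  { ω₁, ω₂ }  = complement { ω₃, ω₄ }
  { ω₁, ω₃ }  = complement { ω₂, ω₄ }
  { ω₁, ω₂, ω₃ }  = complement { ω₄ }
  { ω₂, ω₃, ω₄ }  = { ω₃, ω₄ } ∪ { ω₂, ω₄ }
  [9 total]
Step 2 adds 3:
  { ω₁ }  = complement { ω₂, ω₃, ω₄ }
  { ω₁, ω₂, ω₄ }  = { ω₁, ω₂ } ∪ { ω₄ }
  { ω₁, ω₃, ω₄ }  = { ω₃, ω₄ } ∪ { ω₁, ω₃ }
  [12 total]
Step 3: 3 new —
  { ω₂ }  = complement { ω₁, ω₃, ω₄ }
  { ω₃ }  = complement { ω₁, ω₂, ω₄ }
  { ω₁, ω₄ }  = { ω₄ } ∪ { ω₁ }
  [15 total]
Step 4: 1 new —
  { ω₂, ω₃ }  = complement { ω₁, ω₄ }
  [16 total]
Step 5 adds nothing — fixpoint reached.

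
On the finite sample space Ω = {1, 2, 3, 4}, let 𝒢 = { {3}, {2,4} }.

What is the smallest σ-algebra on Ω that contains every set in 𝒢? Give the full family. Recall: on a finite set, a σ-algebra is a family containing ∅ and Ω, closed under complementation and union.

σ(𝒢) (8 sets): { {}, {1}, {3}, {1,3}, {2,4}, {1,2,4}, {2,3,4}, Ω }

Check:
Take S₀ = 𝒢 ∪ {∅, Ω} = { {}, {3}, {2,4}, Ω }.
Round 1 adds 3:
  {1,3}  = Ω∖{2,4}
  {1,2,4}  = Ω∖{3}
  {2,3,4}  = {3} ∪ {2,4}
  [7 total]
Round 2 (1 new):
  {1}  = Ω∖{2,3,4}
  [8 total]
Round 3: no new sets; the family is a σ-algebra.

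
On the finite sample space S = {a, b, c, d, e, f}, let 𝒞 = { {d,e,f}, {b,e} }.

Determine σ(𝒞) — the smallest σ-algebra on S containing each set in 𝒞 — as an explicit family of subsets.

σ(𝒞) (16 sets): { {}, {b}, {e}, {a,c}, {b,e}, {d,f}, {a,b,c}, {a,c,e}, {b,d,f}, {d,e,f}, {a,b,c,e}, {a,c,d,f}, {b,d,e,f}, {a,b,c,d,f}, {a,c,d,e,f}, S }

Trace:
Seed the family with 𝒞 together with ∅ and S: { {}, {b,e}, {d,e,f}, S }.
Round 1 adds 3:
  {a,b,c}  = S∖{d,e,f}
  {a,c,d,f}  = S∖{b,e}
  {b,d,e,f}  = {b,e} ∪ {d,e,f}
  [7 total]
Round 2: +4 →
  {a,c}  = S∖{b,d,e,f}
  {a,b,c,e}  = {b,e} ∪ {a,b,c}
  {a,b,c,d,f}  = {a,b,c} ∪ {a,c,d,f}
  {a,c,d,e,f}  = {a,c,d,f} ∪ {d,e,f}
  [11 total]
Round 3. New:
  {b}  = S∖{a,c,d,e,f}
  {e}  = S∖{a,b,c,d,f}
  {d,f}  = S∖{a,b,c,e}
  [14 total]
Round 4 adds 2:
  {a,c,e}  = {a,c} ∪ {e}
  {b,d,f}  = {b} ∪ {d,f}
  [16 total]
Round 5: stable.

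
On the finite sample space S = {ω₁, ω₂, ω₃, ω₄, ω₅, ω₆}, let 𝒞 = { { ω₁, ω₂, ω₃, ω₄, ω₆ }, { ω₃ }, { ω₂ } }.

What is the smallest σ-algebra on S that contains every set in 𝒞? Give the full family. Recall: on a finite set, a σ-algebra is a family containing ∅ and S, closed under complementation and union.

Take S₀ = 𝒞 ∪ {∅, S} = { {  }, { ω₂ }, { ω₃ }, { ω₁, ω₂, ω₃, ω₄, ω₆ }, S }.
Step 1. New:
  { ω₅ }  = ᶜ of { ω₁, ω₂, ω₃, ω₄, ω₆ }
  { ω₂, ω₃ }  = { ω₃ } ∪ { ω₂ }
  { ω₁, ω₂, ω₄, ω₅, ω₆ }  = ᶜ of { ω₃ }
  { ω₁, ω₃, ω₄, ω₅, ω₆ }  = ᶜ of { ω₂ }
  |family| = 9
Step 2: 4 new —
  { ω₂, ω₅ }  = { ω₂ } ∪ { ω₅ }
  { ω₃, ω₅ }  = { ω₅ } ∪ { ω₃ }
  { ω₂, ω₃, ω₅ }  = { ω₅ } ∪ { ω₂, ω₃ }
  { ω₁, ω₄, ω₅, ω₆ }  = ᶜ of { ω₂, ω₃ }
  |family| = 13
Step 3: 3 new —
  { ω₁, ω₄, ω₆ }  = ᶜ of { ω₂, ω₃, ω₅ }
  { ω₁, ω₂, ω₄, ω₆ }  = ᶜ of { ω₃, ω₅ }
  { ω₁, ω₃, ω₄, ω₆ }  = ᶜ of { ω₂, ω₅ }
  |family| = 16
Step 4: already closed under ᶜ and ∪.

|σ(𝒞)| = 16.  σ(𝒞) = { {  }, { ω₂ }, { ω₃ }, { ω₅ }, { ω₂, ω₃ }, { ω₂, ω₅ }, { ω₃, ω₅ }, { ω₁, ω₄, ω₆ }, { ω₂, ω₃, ω₅ }, { ω₁, ω₂, ω₄, ω₆ }, { ω₁, ω₃, ω₄, ω₆ }, { ω₁, ω₄, ω₅, ω₆ }, { ω₁, ω₂, ω₃, ω₄, ω₆ }, { ω₁, ω₂, ω₄, ω₅, ω₆ }, { ω₁, ω₃, ω₄, ω₅, ω₆ }, S }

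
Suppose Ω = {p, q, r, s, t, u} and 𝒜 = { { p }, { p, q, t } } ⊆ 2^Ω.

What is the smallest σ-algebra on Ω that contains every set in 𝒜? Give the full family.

Answer: σ(𝒜) = { {  }, { p }, { q, t }, { p, q, t }, { r, s, u }, { p, r, s, u }, { q, r, s, t, u }, Ω }

Trace:
Seed the family with 𝒜 together with ∅ and Ω: { {  }, { p }, { p, q, t }, Ω }.
Iteration 1: 2 new —
  { r, s, u }  = ᶜ of { p, q, t }
  { q, r, s, t, u }  = ᶜ of { p }
Iteration 2 (1 new):
  { p, r, s, u }  = { r, s, u } ∪ { p }
Iteration 3. New:
  { q, t }  = ᶜ of { p, r, s, u }
Iteration 4 adds nothing — fixpoint reached.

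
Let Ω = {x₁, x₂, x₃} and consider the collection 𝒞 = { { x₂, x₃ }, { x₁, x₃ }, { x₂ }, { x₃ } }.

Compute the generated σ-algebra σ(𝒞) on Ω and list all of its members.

σ(𝒞) (8 sets): { ∅, { x₁ }, { x₂ }, { x₃ }, { x₁, x₂ }, { x₁, x₃ }, { x₂, x₃ }, Ω }

Check:
Initial family (6 sets): { ∅, { x₂ }, { x₃ }, { x₁, x₃ }, { x₂, x₃ }, Ω }.
Pass 1. New:
  { x₁ }  = complement { x₂, x₃ }
  { x₁, x₂ }  = complement { x₃ }
After Pass 2 the family is unchanged; done.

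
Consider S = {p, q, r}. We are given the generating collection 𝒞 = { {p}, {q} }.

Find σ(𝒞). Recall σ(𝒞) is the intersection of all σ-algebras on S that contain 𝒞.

|σ(𝒞)| = 8.  σ(𝒞) = { ∅, {p}, {q}, {r}, {p, q}, {p, r}, {q, r}, S }

Check:
Begin from { ∅, {p}, {q}, S } (that is, 𝒞 plus ∅ and S).
Round 1 (3 new):
  {p, q}  = {p} ∪ {q}
  {p, r}  = S∖{q}
  {q, r}  = S∖{p}
Round 2 adds 1:
  {r}  = S∖{p, q}
After Round 3 the family is unchanged; done.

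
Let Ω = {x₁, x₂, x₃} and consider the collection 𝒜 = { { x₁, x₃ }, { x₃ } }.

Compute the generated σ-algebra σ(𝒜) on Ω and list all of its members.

Answer: σ(𝒜) = { {  }, { x₁ }, { x₂ }, { x₃ }, { x₁, x₂ }, { x₁, x₃ }, { x₂, x₃ }, Ω }

Working:
Seed the family with 𝒜 together with ∅ and Ω: { {  }, { x₃ }, { x₁, x₃ }, Ω }.
Pass 1: 2 new —
  { x₂ }  = ᶜ of { x₁, x₃ }
  { x₁, x₂ }  = ᶜ of { x₃ }
  |family| = 6
Pass 2 (1 new):
  { x₂, x₃ }  = { x₃ } ∪ { x₂ }
  |family| = 7
Pass 3: 1 new —
  { x₁ }  = ᶜ of { x₂, x₃ }
  |family| = 8
After Pass 4 the family is unchanged; done.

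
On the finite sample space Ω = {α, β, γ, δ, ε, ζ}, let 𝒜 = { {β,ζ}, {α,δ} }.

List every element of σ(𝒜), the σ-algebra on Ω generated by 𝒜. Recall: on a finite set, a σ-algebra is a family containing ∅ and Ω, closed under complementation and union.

σ(𝒜) = { {}, {α,δ}, {β,ζ}, {γ,ε}, {α,β,δ,ζ}, {α,γ,δ,ε}, {β,γ,ε,ζ}, Ω }

Check:
Begin from { {}, {α,δ}, {β,ζ}, Ω } (that is, 𝒜 plus ∅ and Ω).
Iteration 1 adds 3:
  {α,β,δ,ζ}  = {β,ζ} ∪ {α,δ}
  {α,γ,δ,ε}  = complement {β,ζ}
  {β,γ,ε,ζ}  = complement {α,δ}
  — 7 sets.
Iteration 2: 1 new —
  {γ,ε}  = complement {α,β,δ,ζ}
  — 8 sets.
Iteration 3: no new sets; the family is a σ-algebra.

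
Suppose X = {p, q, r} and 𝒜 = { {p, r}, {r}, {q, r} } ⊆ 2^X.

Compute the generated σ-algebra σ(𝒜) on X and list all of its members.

|σ(𝒜)| = 8.  σ(𝒜) = { {}, {p}, {q}, {r}, {p, q}, {p, r}, {q, r}, X }

Trace:
Seed the family with 𝒜 together with ∅ and X: { {}, {r}, {p, r}, {q, r}, X }.
Round 1: +3 →
  {p}  = complement {q, r}
  {q}  = complement {p, r}
  {p, q}  = complement {r}
Round 2 adds nothing — fixpoint reached.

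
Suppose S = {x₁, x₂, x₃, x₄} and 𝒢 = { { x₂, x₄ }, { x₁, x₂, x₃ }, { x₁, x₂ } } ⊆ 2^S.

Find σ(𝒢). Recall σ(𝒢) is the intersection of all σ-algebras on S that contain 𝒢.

σ(𝒢) = { {  }, { x₁ }, { x₂ }, { x₃ }, { x₄ }, { x₁, x₂ }, { x₁, x₃ }, { x₁, x₄ }, { x₂, x₃ }, { x₂, x₄ }, { x₃, x₄ }, { x₁, x₂, x₃ }, { x₁, x₂, x₄ }, { x₁, x₃, x₄ }, { x₂, x₃, x₄ }, S }

Derivation:
Seed the family with 𝒢 together with ∅ and S: { {  }, { x₁, x₂ }, { x₂, x₄ }, { x₁, x₂, x₃ }, S }.
Round 1: 4 new —
  { x₄ }  = complement { x₁, x₂, x₃ }
  { x₁, x₃ }  = complement { x₂, x₄ }
  { x₃, x₄ }  = complement { x₁, x₂ }
  { x₁, x₂, x₄ }  = { x₁, x₂ } ∪ { x₂, x₄ }
  |family| = 9
Round 2. New:
  { x₃ }  = complement { x₁, x₂, x₄ }
  { x₁, x₃, x₄ }  = { x₃, x₄ } ∪ { x₁, x₃ }
  { x₂, x₃, x₄ }  = { x₃, x₄ } ∪ { x₂, x₄ }
  |family| = 12
Round 3: 2 new —
  { x₁ }  = complement { x₂, x₃, x₄ }
  { x₂ }  = complement { x₁, x₃, x₄ }
  |family| = 14
Round 4 (2 new):
  { x₁, x₄ }  = { x₄ } ∪ { x₁ }
  { x₂, x₃ }  = { x₃ } ∪ { x₂ }
  |family| = 16
Round 5: no new sets; the family is a σ-algebra.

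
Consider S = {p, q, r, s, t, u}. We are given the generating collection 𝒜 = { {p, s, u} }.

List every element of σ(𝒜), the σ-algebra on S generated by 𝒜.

Begin from { {}, {p, s, u}, S } (that is, 𝒜 plus ∅ and S).
Iteration 1 (1 new):
  {q, r, t}  = {p, s, u}ᶜ
  |family| = 4
Iteration 2: stable.

σ(𝒜) = { {}, {p, s, u}, {q, r, t}, S }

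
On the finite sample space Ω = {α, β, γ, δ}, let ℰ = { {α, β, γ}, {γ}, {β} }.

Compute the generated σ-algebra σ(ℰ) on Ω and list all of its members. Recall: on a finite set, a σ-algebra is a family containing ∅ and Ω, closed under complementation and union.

|σ(ℰ)| = 16.  σ(ℰ) = { {}, {α}, {β}, {γ}, {δ}, {α, β}, {α, γ}, {α, δ}, {β, γ}, {β, δ}, {γ, δ}, {α, β, γ}, {α, β, δ}, {α, γ, δ}, {β, γ, δ}, Ω }

Check:
Seed the family with ℰ together with ∅ and Ω: { {}, {β}, {γ}, {α, β, γ}, Ω }.
Pass 1 (4 new):
  {δ}  = {α, β, γ}ᶜ
  {β, γ}  = {γ} ∪ {β}
  {α, β, δ}  = {γ}ᶜ
  {α, γ, δ}  = {β}ᶜ
  (now 9)
Pass 2. New:
  {α, δ}  = {β, γ}ᶜ
  {β, δ}  = {β} ∪ {δ}
  {γ, δ}  = {γ} ∪ {δ}
  {β, γ, δ}  = {β, γ} ∪ {δ}
  (now 13)
Pass 3 adds 3:
  {α}  = {β, γ, δ}ᶜ
  {α, β}  = {γ, δ}ᶜ
  {α, γ}  = {β, δ}ᶜ
  (now 16)
Pass 4: closed — nothing new.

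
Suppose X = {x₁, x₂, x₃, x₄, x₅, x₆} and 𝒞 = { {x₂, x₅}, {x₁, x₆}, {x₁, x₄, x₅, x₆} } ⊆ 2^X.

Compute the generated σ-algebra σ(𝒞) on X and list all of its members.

Take S₀ = 𝒞 ∪ {∅, X} = { {}, {x₁, x₆}, {x₂, x₅}, {x₁, x₄, x₅, x₆}, X }.
Pass 1 adds 5:
  {x₂, x₃}  = {x₁, x₄, x₅, x₆}ᶜ
  {x₁, x₂, x₅, x₆}  = {x₂, x₅} ∪ {x₁, x₆}
  {x₁, x₃, x₄, x₆}  = {x₂, x₅}ᶜ
  {x₂, x₃, x₄, x₅}  = {x₁, x₆}ᶜ
  {x₁, x₂, x₄, x₅, x₆}  = {x₂, x₅} ∪ {x₁, x₄, x₅, x₆}
  — 10 sets.
Pass 2: 7 new —
  {x₃}  = {x₁, x₂, x₄, x₅, x₆}ᶜ
  {x₃, x₄}  = {x₁, x₂, x₅, x₆}ᶜ
  {x₂, x₃, x₅}  = {x₂, x₅} ∪ {x₂, x₃}
  {x₁, x₂, x₃, x₆}  = {x₁, x₆} ∪ {x₂, x₃}
  {x₁, x₂, x₃, x₄, x₆}  = {x₂, x₃} ∪ {x₁, x₃, x₄, x₆}
  {x₁, x₂, x₃, x₅, x₆}  = {x₂, x₃} ∪ {x₁, x₂, x₅, x₆}
  {x₁, x₃, x₄, x₅, x₆}  = {x₁, x₄, x₅, x₆} ∪ {x₁, x₃, x₄, x₆}
  — 17 sets.
Pass 3. New:
  {x₂}  = {x₁, x₃, x₄, x₅, x₆}ᶜ
  {x₄}  = {x₁, x₂, x₃, x₅, x₆}ᶜ
  {x₅}  = {x₁, x₂, x₃, x₄, x₆}ᶜ
  {x₄, x₅}  = {x₁, x₂, x₃, x₆}ᶜ
  {x₁, x₃, x₆}  = {x₃} ∪ {x₁, x₆}
  {x₁, x₄, x₆}  = {x₂, x₃, x₅}ᶜ
  {x₂, x₃, x₄}  = {x₃, x₄} ∪ {x₂, x₃}
  — 24 sets.
Pass 4: 8 new —
  {x₂, x₄}  = {x₂} ∪ {x₄}
  {x₃, x₅}  = {x₅} ∪ {x₃}
  {x₁, x₂, x₆}  = {x₁, x₆} ∪ {x₂}
  {x₁, x₅, x₆}  = {x₂, x₃, x₄}ᶜ
  {x₂, x₄, x₅}  = {x₁, x₃, x₆}ᶜ
  {x₃, x₄, x₅}  = {x₃, x₄} ∪ {x₅}
  {x₁, x₂, x₄, x₆}  = {x₂} ∪ {x₁, x₄, x₆}
  {x₁, x₃, x₅, x₆}  = {x₁, x₃, x₆} ∪ {x₅}
  — 32 sets.
Pass 5: stable.

Hence σ(𝒞) has 32 members: { {}, {x₂}, {x₃}, {x₄}, {x₅}, {x₁, x₆}, {x₂, x₃}, {x₂, x₄}, {x₂, x₅}, {x₃, x₄}, {x₃, x₅}, {x₄, x₅}, {x₁, x₂, x₆}, {x₁, x₃, x₆}, {x₁, x₄, x₆}, {x₁, x₅, x₆}, {x₂, x₃, x₄}, {x₂, x₃, x₅}, {x₂, x₄, x₅}, {x₃, x₄, x₅}, {x₁, x₂, x₃, x₆}, {x₁, x₂, x₄, x₆}, {x₁, x₂, x₅, x₆}, {x₁, x₃, x₄, x₆}, {x₁, x₃, x₅, x₆}, {x₁, x₄, x₅, x₆}, {x₂, x₃, x₄, x₅}, {x₁, x₂, x₃, x₄, x₆}, {x₁, x₂, x₃, x₅, x₆}, {x₁, x₂, x₄, x₅, x₆}, {x₁, x₃, x₄, x₅, x₆}, X }.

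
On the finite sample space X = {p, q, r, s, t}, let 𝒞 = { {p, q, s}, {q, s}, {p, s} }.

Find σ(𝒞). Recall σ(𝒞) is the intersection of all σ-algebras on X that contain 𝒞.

σ(𝒞) = { {}, {p}, {q}, {s}, {p, q}, {p, s}, {q, s}, {r, t}, {p, q, s}, {p, r, t}, {q, r, t}, {r, s, t}, {p, q, r, t}, {p, r, s, t}, {q, r, s, t}, X }

Trace:
Start: 𝒞 ∪ {∅, X} = { {}, {p, s}, {q, s}, {p, q, s}, X }.
Round 1 (3 new):
  {r, t}  = complement {p, q, s}
  {p, r, t}  = complement {q, s}
  {q, r, t}  = complement {p, s}
  |family| = 8
Round 2 adds 3:
  {p, q, r, t}  = {p, r, t} ∪ {q, r, t}
  {p, r, s, t}  = {p, r, t} ∪ {p, s}
  {q, r, s, t}  = {r, t} ∪ {q, s}
  |family| = 11
Round 3. New:
  {p}  = complement {q, r, s, t}
  {q}  = complement {p, r, s, t}
  {s}  = complement {p, q, r, t}
  |family| = 14
Round 4. New:
  {p, q}  = {q} ∪ {p}
  {r, s, t}  = {s} ∪ {r, t}
  |family| = 16
Round 5: already closed under ᶜ and ∪.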